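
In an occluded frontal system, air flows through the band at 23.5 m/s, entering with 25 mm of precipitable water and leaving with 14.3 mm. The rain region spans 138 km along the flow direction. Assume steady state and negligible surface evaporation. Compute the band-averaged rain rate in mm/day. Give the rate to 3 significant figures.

R ≈ 157 mm/day

Column moisture flux per unit crosswind length is F = V × PW.
Inflow: F_in = 23.5 × 25 = 587.5 mm·m/s
Outflow: F_out = 23.5 × 14.3 = 336.05 mm·m/s
Steady-state rate R = (F_in − F_out)/L = (587.5 − 336.05) / 138000 m = 1.822e-03 mm/s.
R = 1.822e-03 × 3600 × 24 = 157 mm/day.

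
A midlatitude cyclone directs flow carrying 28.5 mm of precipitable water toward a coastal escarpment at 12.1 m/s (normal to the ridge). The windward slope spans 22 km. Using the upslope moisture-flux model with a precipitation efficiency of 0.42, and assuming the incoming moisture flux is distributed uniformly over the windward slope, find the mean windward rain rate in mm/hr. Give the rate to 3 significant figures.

Incoming column moisture flux per unit ridge length: F = V × PW = 12.1 × 28.5 = 344.85 mm·m/s.
Spread over the 22 km slope with efficiency ε = 0.42: R = ε·F/W = 0.42 × 344.85 / 22000 m = 6.583e-03 mm/s.
R = 6.583e-03 × 3600 = 23.7 mm/hr.

R ≈ 23.7 mm/hr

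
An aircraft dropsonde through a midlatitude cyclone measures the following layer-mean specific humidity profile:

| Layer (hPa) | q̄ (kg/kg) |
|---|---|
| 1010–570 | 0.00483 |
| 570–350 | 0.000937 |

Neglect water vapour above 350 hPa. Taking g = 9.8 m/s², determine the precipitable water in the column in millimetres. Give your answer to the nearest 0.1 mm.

PW ≈ 23.8 mm

Precipitable water is the column-integrated vapour mass per unit area: PW = (1/g) Σ q̄ Δp, with q in kg/kg and Δp in Pa (1 kg/m² of water = 1 mm).
Layer 1010–570 hPa: Δp = 440 hPa = 44000 Pa, q̄ = 0.00483 kg/kg → 0.00483 × 44000 / 9.8 = 21.69 mm
Layer 570–350 hPa: Δp = 220 hPa = 22000 Pa, q̄ = 0.000937 kg/kg → 0.000937 × 22000 / 9.8 = 2.10 mm
PW = 21.69 + 2.10 = 23.79 ≈ 23.8 mm.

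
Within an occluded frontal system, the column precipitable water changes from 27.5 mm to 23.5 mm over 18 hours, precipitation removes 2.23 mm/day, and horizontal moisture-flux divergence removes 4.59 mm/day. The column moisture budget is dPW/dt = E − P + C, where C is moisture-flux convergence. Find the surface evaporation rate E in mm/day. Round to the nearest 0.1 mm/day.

E ≈ 1.5 mm/day

dPW/dt = (23.5 − 27.5) mm / (18/24 day) = -5.333 mm/day.
E = dPW/dt + P − C = (-5.333) + 2.23 − (-4.59) = 1.5 mm/day.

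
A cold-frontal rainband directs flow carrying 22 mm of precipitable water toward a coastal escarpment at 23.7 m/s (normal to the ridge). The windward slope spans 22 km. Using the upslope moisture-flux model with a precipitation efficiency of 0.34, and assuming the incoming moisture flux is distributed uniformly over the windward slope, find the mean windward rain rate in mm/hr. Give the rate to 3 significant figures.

Incoming column moisture flux per unit ridge length: F = V × PW = 23.7 × 22 = 521.4 mm·m/s.
Spread over the 22 km slope with efficiency ε = 0.34: R = ε·F/W = 0.34 × 521.4 / 22000 m = 8.058e-03 mm/s.
R = 8.058e-03 × 3600 = 29.0 mm/hr.

R ≈ 29.0 mm/hr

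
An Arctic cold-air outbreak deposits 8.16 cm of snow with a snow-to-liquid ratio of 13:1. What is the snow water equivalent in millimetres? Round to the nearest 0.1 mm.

SWE = snow depth / ratio = 8.16 cm / 13 = 0.628 cm = 6.3 mm.

SWE ≈ 6.3 mm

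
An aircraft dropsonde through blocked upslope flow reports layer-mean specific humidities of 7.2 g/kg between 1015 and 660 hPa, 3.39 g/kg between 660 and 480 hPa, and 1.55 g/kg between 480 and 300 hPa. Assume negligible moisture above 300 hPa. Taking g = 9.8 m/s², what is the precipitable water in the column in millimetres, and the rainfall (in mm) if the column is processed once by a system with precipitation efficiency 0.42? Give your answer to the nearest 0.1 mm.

PW ≈ 35.2 mm; rainfall ≈ 14.8 mm

Precipitable water is the column-integrated vapour mass per unit area: PW = (1/g) Σ q̄ Δp, with q in kg/kg and Δp in Pa (1 kg/m² of water = 1 mm).
Layer 1015–660 hPa: Δp = 355 hPa = 35500 Pa, q̄ = 0.0072 kg/kg → 0.0072 × 35500 / 9.8 = 26.08 mm
Layer 660–480 hPa: Δp = 180 hPa = 18000 Pa, q̄ = 0.00339 kg/kg → 0.00339 × 18000 / 9.8 = 6.23 mm
Layer 480–300 hPa: Δp = 180 hPa = 18000 Pa, q̄ = 0.00155 kg/kg → 0.00155 × 18000 / 9.8 = 2.85 mm
PW = 26.08 + 6.23 + 2.85 = 35.16 ≈ 35.2 mm.
Rainfall = ε × PW = 0.42 × 35.2 = 14.8 mm.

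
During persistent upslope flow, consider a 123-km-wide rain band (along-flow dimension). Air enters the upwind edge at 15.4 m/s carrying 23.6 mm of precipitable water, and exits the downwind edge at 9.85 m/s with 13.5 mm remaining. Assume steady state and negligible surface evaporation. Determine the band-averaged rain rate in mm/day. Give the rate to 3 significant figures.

Column moisture flux per unit crosswind length is F = V × PW.
Inflow: F_in = 15.4 × 23.6 = 363.44 mm·m/s
Outflow: F_out = 9.85 × 13.5 = 132.975 mm·m/s
Steady-state rate R = (F_in − F_out)/L = (363.44 − 132.975) / 123000 m = 1.874e-03 mm/s.
R = 1.874e-03 × 3600 × 24 = 162 mm/day.

R ≈ 162 mm/day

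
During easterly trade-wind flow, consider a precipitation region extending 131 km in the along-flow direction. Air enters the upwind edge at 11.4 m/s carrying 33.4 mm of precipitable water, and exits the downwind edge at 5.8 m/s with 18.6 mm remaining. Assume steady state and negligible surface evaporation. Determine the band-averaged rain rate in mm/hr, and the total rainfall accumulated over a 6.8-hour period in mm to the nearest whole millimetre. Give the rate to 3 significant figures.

Column moisture flux per unit crosswind length is F = V × PW.
Inflow: F_in = 11.4 × 33.4 = 380.76 mm·m/s
Outflow: F_out = 5.8 × 18.6 = 107.88 mm·m/s
Steady-state rate R = (F_in − F_out)/L = (380.76 − 107.88) / 131000 m = 2.083e-03 mm/s.
R = 2.083e-03 × 3600 = 7.50 mm/hr.
Over 6.8 h: total = 7.50 × 6.8 = 51 mm.

R ≈ 7.50 mm/hr; total ≈ 51 mm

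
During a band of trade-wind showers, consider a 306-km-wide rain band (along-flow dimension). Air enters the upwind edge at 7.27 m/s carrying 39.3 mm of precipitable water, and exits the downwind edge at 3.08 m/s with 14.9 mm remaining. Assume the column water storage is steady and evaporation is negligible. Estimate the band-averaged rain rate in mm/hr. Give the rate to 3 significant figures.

Column moisture flux per unit crosswind length is F = V × PW.
Inflow: F_in = 7.27 × 39.3 = 285.711 mm·m/s
Outflow: F_out = 3.08 × 14.9 = 45.892 mm·m/s
Steady-state rate R = (F_in − F_out)/L = (285.711 − 45.892) / 306000 m = 7.837e-04 mm/s.
R = 7.837e-04 × 3600 = 2.82 mm/hr.

R ≈ 2.82 mm/hr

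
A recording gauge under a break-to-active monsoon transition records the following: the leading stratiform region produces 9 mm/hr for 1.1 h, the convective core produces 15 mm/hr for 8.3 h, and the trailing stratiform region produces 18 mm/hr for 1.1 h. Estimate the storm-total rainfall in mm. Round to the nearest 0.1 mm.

total ≈ 154.2 mm

Total = Σ Rᵢ Δtᵢ = 9 × 1.1 + 15 × 8.3 + 18 × 1.1
      = 9.9 + 124.5 + 19.8 = 154.2 mm.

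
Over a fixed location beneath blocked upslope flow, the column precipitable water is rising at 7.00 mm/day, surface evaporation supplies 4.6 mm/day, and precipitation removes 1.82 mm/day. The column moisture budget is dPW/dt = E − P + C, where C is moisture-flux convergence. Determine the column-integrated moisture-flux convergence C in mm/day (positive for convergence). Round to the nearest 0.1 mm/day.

C ≈ 4.2 mm/day

dPW/dt = +7.00 mm/day.
C = dPW/dt − E + P = (+7.00) − 4.6 + 1.82 = 4.2 mm/day.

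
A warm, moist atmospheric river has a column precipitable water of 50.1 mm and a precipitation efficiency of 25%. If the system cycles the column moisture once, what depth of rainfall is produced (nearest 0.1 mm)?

rainfall ≈ 12.5 mm

Rainfall = ε × PW = 0.25 × 50.1 = 12.5 mm.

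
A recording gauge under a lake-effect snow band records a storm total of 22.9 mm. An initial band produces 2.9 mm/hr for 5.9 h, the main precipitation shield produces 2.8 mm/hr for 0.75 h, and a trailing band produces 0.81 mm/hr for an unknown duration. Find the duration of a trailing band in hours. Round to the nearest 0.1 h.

Known phases: 2.9 × 5.9 + 2.8 × 0.75 = 17.11 + 2.1 = 19.21 mm.
Remaining depth = 22.9 − 19.21 = 3.69 mm.
Duration = 3.69 / 0.81 = 4.6 h.

duration ≈ 4.6 h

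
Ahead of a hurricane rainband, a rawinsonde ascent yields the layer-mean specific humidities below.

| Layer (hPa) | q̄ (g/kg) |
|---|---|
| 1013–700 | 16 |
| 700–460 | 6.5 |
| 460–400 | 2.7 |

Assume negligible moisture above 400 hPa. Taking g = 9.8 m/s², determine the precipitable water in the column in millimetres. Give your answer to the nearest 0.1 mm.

PW ≈ 68.7 mm

Precipitable water is the column-integrated vapour mass per unit area: PW = (1/g) Σ q̄ Δp, with q in kg/kg and Δp in Pa (1 kg/m² of water = 1 mm).
Layer 1013–700 hPa: Δp = 313 hPa = 31300 Pa, q̄ = 0.016 kg/kg → 0.016 × 31300 / 9.8 = 51.10 mm
Layer 700–460 hPa: Δp = 240 hPa = 24000 Pa, q̄ = 0.0065 kg/kg → 0.0065 × 24000 / 9.8 = 15.92 mm
Layer 460–400 hPa: Δp = 60 hPa = 6000 Pa, q̄ = 0.0027 kg/kg → 0.0027 × 6000 / 9.8 = 1.65 mm
PW = 51.10 + 15.92 + 1.65 = 68.67 ≈ 68.7 mm.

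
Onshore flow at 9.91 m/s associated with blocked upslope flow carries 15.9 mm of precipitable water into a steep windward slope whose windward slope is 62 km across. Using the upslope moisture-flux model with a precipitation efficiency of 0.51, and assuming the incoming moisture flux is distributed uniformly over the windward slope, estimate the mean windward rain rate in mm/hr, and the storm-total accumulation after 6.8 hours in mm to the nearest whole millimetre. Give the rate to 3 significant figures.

R ≈ 4.67 mm/hr; total ≈ 32 mm

Incoming column moisture flux per unit ridge length: F = V × PW = 9.91 × 15.9 = 157.569 mm·m/s.
Spread over the 62 km slope with efficiency ε = 0.51: R = ε·F/W = 0.51 × 157.569 / 62000 m = 1.296e-03 mm/s.
R = 1.296e-03 × 3600 = 4.67 mm/hr.
Over 6.8 h: total = 4.67 × 6.8 = 31.756 ≈ 32 mm.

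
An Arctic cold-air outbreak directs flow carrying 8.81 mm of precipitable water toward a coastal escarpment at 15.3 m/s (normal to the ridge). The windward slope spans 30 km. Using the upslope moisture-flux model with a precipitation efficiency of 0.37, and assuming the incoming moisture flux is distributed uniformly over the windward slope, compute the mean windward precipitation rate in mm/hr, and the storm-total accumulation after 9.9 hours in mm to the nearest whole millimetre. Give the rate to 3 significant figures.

R ≈ 5.98 mm/hr; total ≈ 59 mm

Incoming column moisture flux per unit ridge length: F = V × PW = 15.3 × 8.81 = 134.793 mm·m/s.
Spread over the 30 km slope with efficiency ε = 0.37: R = ε·F/W = 0.37 × 134.793 / 30000 m = 1.662e-03 mm/s.
R = 1.662e-03 × 3600 = 5.98 mm/hr.
Over 9.9 h: total = 5.98 × 9.9 = 59.202 ≈ 59 mm.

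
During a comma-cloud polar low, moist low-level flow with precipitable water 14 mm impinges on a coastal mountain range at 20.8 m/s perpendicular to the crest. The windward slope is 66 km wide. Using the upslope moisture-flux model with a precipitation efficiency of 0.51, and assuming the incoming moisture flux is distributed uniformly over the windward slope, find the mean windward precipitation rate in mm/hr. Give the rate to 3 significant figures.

R ≈ 8.10 mm/hr

Incoming column moisture flux per unit ridge length: F = V × PW = 20.8 × 14 = 291.2 mm·m/s.
Spread over the 66 km slope with efficiency ε = 0.51: R = ε·F/W = 0.51 × 291.2 / 66000 m = 2.250e-03 mm/s.
R = 2.250e-03 × 3600 = 8.10 mm/hr.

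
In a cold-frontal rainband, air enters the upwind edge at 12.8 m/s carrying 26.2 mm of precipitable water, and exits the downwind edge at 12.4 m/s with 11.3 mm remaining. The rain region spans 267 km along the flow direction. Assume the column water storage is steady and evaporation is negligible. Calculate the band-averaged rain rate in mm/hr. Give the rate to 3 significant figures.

R ≈ 2.63 mm/hr

Column moisture flux per unit crosswind length is F = V × PW.
Inflow: F_in = 12.8 × 26.2 = 335.36 mm·m/s
Outflow: F_out = 12.4 × 11.3 = 140.12 mm·m/s
Steady-state rate R = (F_in − F_out)/L = (335.36 − 140.12) / 267000 m = 7.312e-04 mm/s.
R = 7.312e-04 × 3600 = 2.63 mm/hr.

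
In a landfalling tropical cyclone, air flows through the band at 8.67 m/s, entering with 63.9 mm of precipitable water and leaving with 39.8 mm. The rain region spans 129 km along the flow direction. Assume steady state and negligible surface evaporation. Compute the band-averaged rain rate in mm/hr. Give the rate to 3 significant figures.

Column moisture flux per unit crosswind length is F = V × PW.
Inflow: F_in = 8.67 × 63.9 = 554.013 mm·m/s
Outflow: F_out = 8.67 × 39.8 = 345.066 mm·m/s
Steady-state rate R = (F_in − F_out)/L = (554.013 − 345.066) / 129000 m = 1.620e-03 mm/s.
R = 1.620e-03 × 3600 = 5.83 mm/hr.

R ≈ 5.83 mm/hr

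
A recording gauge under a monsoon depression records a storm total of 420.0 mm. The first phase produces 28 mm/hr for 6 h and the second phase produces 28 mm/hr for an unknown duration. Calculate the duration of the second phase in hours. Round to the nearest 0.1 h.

Known phases: 28 × 6 = 168 mm.
Remaining depth = 420.0 − 168 = 252 mm.
Duration = 252 / 28 = 9.0 h.

duration ≈ 9.0 h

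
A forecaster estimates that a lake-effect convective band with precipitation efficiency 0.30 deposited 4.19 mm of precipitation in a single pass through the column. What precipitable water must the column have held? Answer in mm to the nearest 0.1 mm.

PW ≈ 14.0 mm

PW = precipitation / ε = 4.19 / 0.30 = 14.0 mm.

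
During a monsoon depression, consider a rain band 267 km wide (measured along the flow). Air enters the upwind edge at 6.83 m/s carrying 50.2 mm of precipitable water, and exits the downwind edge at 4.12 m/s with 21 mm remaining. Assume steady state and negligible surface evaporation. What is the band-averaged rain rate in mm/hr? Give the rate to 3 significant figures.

Column moisture flux per unit crosswind length is F = V × PW.
Inflow: F_in = 6.83 × 50.2 = 342.866 mm·m/s
Outflow: F_out = 4.12 × 21 = 86.52 mm·m/s
Steady-state rate R = (F_in − F_out)/L = (342.866 − 86.52) / 267000 m = 9.601e-04 mm/s.
R = 9.601e-04 × 3600 = 3.46 mm/hr.

R ≈ 3.46 mm/hr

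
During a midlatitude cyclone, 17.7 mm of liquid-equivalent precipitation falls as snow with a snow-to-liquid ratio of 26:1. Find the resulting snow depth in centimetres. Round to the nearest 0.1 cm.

snow depth ≈ 46.0 cm

Snow depth = liquid × ratio = 17.7 mm × 26 = 460.2 mm = 46.0 cm.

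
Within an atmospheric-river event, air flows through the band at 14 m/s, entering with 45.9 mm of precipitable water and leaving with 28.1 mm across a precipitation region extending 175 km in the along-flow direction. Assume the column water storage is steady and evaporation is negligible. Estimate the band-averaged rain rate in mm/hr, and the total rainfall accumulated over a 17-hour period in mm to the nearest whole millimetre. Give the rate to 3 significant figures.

R ≈ 5.13 mm/hr; total ≈ 87 mm

Column moisture flux per unit crosswind length is F = V × PW.
Inflow: F_in = 14 × 45.9 = 642.6 mm·m/s
Outflow: F_out = 14 × 28.1 = 393.4 mm·m/s
Steady-state rate R = (F_in − F_out)/L = (642.6 − 393.4) / 175000 m = 1.424e-03 mm/s.
R = 1.424e-03 × 3600 = 5.13 mm/hr.
Over 17 h: total = 5.13 × 17 = 87.21 ≈ 87 mm.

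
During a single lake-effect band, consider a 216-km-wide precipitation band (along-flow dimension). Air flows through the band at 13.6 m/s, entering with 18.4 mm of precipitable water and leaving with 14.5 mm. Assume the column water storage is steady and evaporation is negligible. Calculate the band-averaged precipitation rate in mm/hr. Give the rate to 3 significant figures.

Column moisture flux per unit crosswind length is F = V × PW.
Inflow: F_in = 13.6 × 18.4 = 250.24 mm·m/s
Outflow: F_out = 13.6 × 14.5 = 197.2 mm·m/s
Steady-state rate R = (F_in − F_out)/L = (250.24 − 197.2) / 216000 m = 2.456e-04 mm/s.
R = 2.456e-04 × 3600 = 0.884 mm/hr.

R ≈ 0.884 mm/hr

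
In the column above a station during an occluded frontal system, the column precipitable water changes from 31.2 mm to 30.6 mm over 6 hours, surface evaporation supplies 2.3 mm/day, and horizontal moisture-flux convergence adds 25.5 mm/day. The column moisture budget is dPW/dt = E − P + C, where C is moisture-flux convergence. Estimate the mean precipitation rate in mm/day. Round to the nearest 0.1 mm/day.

P ≈ 30.2 mm/day

dPW/dt = (30.6 − 31.2) mm / (6/24 day) = -2.400 mm/day.
P = E + C − dPW/dt = 2.3 + (25.5) − (-2.400) = 30.2 mm/day.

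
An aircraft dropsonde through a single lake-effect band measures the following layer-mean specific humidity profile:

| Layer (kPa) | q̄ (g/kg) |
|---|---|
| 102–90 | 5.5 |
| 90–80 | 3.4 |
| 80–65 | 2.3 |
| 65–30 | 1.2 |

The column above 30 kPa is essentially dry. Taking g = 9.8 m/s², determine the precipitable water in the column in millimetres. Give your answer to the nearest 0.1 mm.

PW ≈ 18.0 mm

Precipitable water is the column-integrated vapour mass per unit area: PW = (1/g) Σ q̄ Δp, with q in kg/kg and Δp in Pa (1 kg/m² of water = 1 mm).
Layer 102–90 kPa: Δp = 120 hPa = 12000 Pa, q̄ = 0.0055 kg/kg → 0.0055 × 12000 / 9.8 = 6.73 mm
Layer 90–80 kPa: Δp = 100 hPa = 10000 Pa, q̄ = 0.0034 kg/kg → 0.0034 × 10000 / 9.8 = 3.47 mm
Layer 80–65 kPa: Δp = 150 hPa = 15000 Pa, q̄ = 0.0023 kg/kg → 0.0023 × 15000 / 9.8 = 3.52 mm
Layer 65–30 kPa: Δp = 350 hPa = 35000 Pa, q̄ = 0.0012 kg/kg → 0.0012 × 35000 / 9.8 = 4.29 mm
PW = 6.73 + 3.47 + 3.52 + 4.29 = 18.01 ≈ 18.0 mm.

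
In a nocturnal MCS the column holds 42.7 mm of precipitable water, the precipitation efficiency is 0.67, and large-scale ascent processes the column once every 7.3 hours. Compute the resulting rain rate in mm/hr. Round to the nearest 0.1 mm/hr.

R ≈ 3.9 mm/hr

Each overturning extracts ε × PW = 0.67 × 42.7 = 28.609 mm.
Rate = ε·PW / τ = 28.609 / 7.3 h = 3.9 mm/hr.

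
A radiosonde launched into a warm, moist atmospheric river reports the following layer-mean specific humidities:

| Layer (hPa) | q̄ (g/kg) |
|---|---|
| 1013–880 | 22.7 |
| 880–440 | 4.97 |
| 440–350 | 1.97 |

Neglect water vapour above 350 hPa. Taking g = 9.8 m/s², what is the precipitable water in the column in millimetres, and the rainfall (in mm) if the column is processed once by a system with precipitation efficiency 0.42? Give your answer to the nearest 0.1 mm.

Precipitable water is the column-integrated vapour mass per unit area: PW = (1/g) Σ q̄ Δp, with q in kg/kg and Δp in Pa (1 kg/m² of water = 1 mm).
Layer 1013–880 hPa: Δp = 133 hPa = 13300 Pa, q̄ = 0.0227 kg/kg → 0.0227 × 13300 / 9.8 = 30.81 mm
Layer 880–440 hPa: Δp = 440 hPa = 44000 Pa, q̄ = 0.00497 kg/kg → 0.00497 × 44000 / 9.8 = 22.31 mm
Layer 440–350 hPa: Δp = 90 hPa = 9000 Pa, q̄ = 0.00197 kg/kg → 0.00197 × 9000 / 9.8 = 1.81 mm
PW = 30.81 + 22.31 + 1.81 = 54.93 ≈ 54.9 mm.
Rainfall = ε × PW = 0.42 × 54.9 = 23.1 mm.

PW ≈ 54.9 mm; rainfall ≈ 23.1 mm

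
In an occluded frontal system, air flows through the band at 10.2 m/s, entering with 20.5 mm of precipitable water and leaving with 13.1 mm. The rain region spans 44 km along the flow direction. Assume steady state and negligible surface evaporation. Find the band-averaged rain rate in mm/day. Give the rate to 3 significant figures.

Column moisture flux per unit crosswind length is F = V × PW.
Inflow: F_in = 10.2 × 20.5 = 209.1 mm·m/s
Outflow: F_out = 10.2 × 13.1 = 133.62 mm·m/s
Steady-state rate R = (F_in − F_out)/L = (209.1 − 133.62) / 44000 m = 1.715e-03 mm/s.
R = 1.715e-03 × 3600 × 24 = 148 mm/day.

R ≈ 148 mm/day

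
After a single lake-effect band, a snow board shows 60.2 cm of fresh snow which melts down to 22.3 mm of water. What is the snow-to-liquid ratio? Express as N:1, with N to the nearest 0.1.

Ratio = snow depth / SWE = 602 mm / 22.3 mm = 27.0, i.e. 27.0:1.

ratio ≈ 27.0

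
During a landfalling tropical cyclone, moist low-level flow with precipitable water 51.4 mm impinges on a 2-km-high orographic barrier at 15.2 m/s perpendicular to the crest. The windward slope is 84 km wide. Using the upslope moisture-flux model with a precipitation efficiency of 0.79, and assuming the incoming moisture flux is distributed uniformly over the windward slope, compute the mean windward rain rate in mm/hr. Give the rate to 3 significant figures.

R ≈ 26.5 mm/hr

Incoming column moisture flux per unit ridge length: F = V × PW = 15.2 × 51.4 = 781.28 mm·m/s.
Spread over the 84 km slope with efficiency ε = 0.79: R = ε·F/W = 0.79 × 781.28 / 84000 m = 7.348e-03 mm/s.
R = 7.348e-03 × 3600 = 26.5 mm/hr.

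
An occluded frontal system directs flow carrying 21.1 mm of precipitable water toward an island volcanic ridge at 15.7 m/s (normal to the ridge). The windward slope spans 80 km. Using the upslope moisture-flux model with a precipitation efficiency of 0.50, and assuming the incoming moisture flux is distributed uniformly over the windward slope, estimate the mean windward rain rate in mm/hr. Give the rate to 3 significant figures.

Incoming column moisture flux per unit ridge length: F = V × PW = 15.7 × 21.1 = 331.27 mm·m/s.
Spread over the 80 km slope with efficiency ε = 0.50: R = ε·F/W = 0.50 × 331.27 / 80000 m = 2.070e-03 mm/s.
R = 2.070e-03 × 3600 = 7.45 mm/hr.

R ≈ 7.45 mm/hr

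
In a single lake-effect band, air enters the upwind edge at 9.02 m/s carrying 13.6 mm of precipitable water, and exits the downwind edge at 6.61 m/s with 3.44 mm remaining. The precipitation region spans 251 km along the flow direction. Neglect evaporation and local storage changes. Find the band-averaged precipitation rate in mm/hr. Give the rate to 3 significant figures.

Column moisture flux per unit crosswind length is F = V × PW.
Inflow: F_in = 9.02 × 13.6 = 122.672 mm·m/s
Outflow: F_out = 6.61 × 3.44 = 22.7384 mm·m/s
Steady-state rate R = (F_in − F_out)/L = (122.672 − 22.7384) / 251000 m = 3.981e-04 mm/s.
R = 3.981e-04 × 3600 = 1.43 mm/hr.

R ≈ 1.43 mm/hr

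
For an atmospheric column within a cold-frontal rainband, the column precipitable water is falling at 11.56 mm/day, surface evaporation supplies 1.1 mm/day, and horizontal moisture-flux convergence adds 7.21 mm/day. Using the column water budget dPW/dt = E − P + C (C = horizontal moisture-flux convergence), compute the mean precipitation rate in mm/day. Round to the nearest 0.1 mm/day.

P ≈ 19.9 mm/day

dPW/dt = -11.56 mm/day.
P = E + C − dPW/dt = 1.1 + (7.21) − (-11.56) = 19.9 mm/day.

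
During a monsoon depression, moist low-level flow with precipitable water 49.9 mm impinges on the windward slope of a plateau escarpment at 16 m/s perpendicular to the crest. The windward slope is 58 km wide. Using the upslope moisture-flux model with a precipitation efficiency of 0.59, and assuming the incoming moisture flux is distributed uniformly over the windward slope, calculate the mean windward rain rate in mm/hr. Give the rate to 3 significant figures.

R ≈ 29.2 mm/hr

Incoming column moisture flux per unit ridge length: F = V × PW = 16 × 49.9 = 798.4 mm·m/s.
Spread over the 58 km slope with efficiency ε = 0.59: R = ε·F/W = 0.59 × 798.4 / 58000 m = 8.122e-03 mm/s.
R = 8.122e-03 × 3600 = 29.2 mm/hr.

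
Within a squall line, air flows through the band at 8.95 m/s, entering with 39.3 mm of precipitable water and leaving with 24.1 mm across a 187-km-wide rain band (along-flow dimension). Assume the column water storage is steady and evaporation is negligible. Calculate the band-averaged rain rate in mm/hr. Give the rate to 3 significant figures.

Column moisture flux per unit crosswind length is F = V × PW.
Inflow: F_in = 8.95 × 39.3 = 351.735 mm·m/s
Outflow: F_out = 8.95 × 24.1 = 215.695 mm·m/s
Steady-state rate R = (F_in − F_out)/L = (351.735 − 215.695) / 187000 m = 7.275e-04 mm/s.
R = 7.275e-04 × 3600 = 2.62 mm/hr.

R ≈ 2.62 mm/hr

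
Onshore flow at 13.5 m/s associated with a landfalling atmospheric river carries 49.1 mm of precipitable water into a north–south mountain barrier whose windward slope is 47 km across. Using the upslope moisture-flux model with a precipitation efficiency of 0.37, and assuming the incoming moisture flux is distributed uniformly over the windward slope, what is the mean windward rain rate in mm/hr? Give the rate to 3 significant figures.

R ≈ 18.8 mm/hr

Incoming column moisture flux per unit ridge length: F = V × PW = 13.5 × 49.1 = 662.85 mm·m/s.
Spread over the 47 km slope with efficiency ε = 0.37: R = ε·F/W = 0.37 × 662.85 / 47000 m = 5.218e-03 mm/s.
R = 5.218e-03 × 3600 = 18.8 mm/hr.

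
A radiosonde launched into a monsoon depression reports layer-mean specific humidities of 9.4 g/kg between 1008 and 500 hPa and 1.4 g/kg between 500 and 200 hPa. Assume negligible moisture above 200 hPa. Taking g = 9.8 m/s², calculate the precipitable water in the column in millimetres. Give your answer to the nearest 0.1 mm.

PW ≈ 53.0 mm

Precipitable water is the column-integrated vapour mass per unit area: PW = (1/g) Σ q̄ Δp, with q in kg/kg and Δp in Pa (1 kg/m² of water = 1 mm).
Layer 1008–500 hPa: Δp = 508 hPa = 50800 Pa, q̄ = 0.0094 kg/kg → 0.0094 × 50800 / 9.8 = 48.73 mm
Layer 500–200 hPa: Δp = 300 hPa = 30000 Pa, q̄ = 0.0014 kg/kg → 0.0014 × 30000 / 9.8 = 4.29 mm
PW = 48.73 + 4.29 = 53.02 ≈ 53.0 mm.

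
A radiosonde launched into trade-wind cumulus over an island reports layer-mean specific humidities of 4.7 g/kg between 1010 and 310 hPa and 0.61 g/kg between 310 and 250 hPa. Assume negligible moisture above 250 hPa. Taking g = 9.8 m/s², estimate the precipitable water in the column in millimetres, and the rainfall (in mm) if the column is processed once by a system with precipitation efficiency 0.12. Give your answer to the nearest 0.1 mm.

PW ≈ 33.9 mm; rainfall ≈ 4.1 mm

Precipitable water is the column-integrated vapour mass per unit area: PW = (1/g) Σ q̄ Δp, with q in kg/kg and Δp in Pa (1 kg/m² of water = 1 mm).
Layer 1010–310 hPa: Δp = 700 hPa = 70000 Pa, q̄ = 0.0047 kg/kg → 0.0047 × 70000 / 9.8 = 33.57 mm
Layer 310–250 hPa: Δp = 60 hPa = 6000 Pa, q̄ = 0.00061 kg/kg → 0.00061 × 6000 / 9.8 = 0.37 mm
PW = 33.57 + 0.37 = 33.94 ≈ 33.9 mm.
Rainfall = ε × PW = 0.12 × 33.9 = 4.1 mm.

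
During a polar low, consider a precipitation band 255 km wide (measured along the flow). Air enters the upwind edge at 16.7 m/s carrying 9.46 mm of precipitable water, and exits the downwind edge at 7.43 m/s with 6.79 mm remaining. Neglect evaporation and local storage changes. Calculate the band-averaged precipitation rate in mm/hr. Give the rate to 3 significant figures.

Column moisture flux per unit crosswind length is F = V × PW.
Inflow: F_in = 16.7 × 9.46 = 157.982 mm·m/s
Outflow: F_out = 7.43 × 6.79 = 50.4497 mm·m/s
Steady-state rate R = (F_in − F_out)/L = (157.982 − 50.4497) / 255000 m = 4.217e-04 mm/s.
R = 4.217e-04 × 3600 = 1.52 mm/hr.

R ≈ 1.52 mm/hr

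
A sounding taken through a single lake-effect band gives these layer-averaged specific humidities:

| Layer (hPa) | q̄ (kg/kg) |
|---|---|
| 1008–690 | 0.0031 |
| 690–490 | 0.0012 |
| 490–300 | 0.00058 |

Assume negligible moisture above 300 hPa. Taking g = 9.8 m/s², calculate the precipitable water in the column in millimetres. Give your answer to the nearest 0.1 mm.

Precipitable water is the column-integrated vapour mass per unit area: PW = (1/g) Σ q̄ Δp, with q in kg/kg and Δp in Pa (1 kg/m² of water = 1 mm).
Layer 1008–690 hPa: Δp = 318 hPa = 31800 Pa, q̄ = 0.0031 kg/kg → 0.0031 × 31800 / 9.8 = 10.06 mm
Layer 690–490 hPa: Δp = 200 hPa = 20000 Pa, q̄ = 0.0012 kg/kg → 0.0012 × 20000 / 9.8 = 2.45 mm
Layer 490–300 hPa: Δp = 190 hPa = 19000 Pa, q̄ = 0.00058 kg/kg → 0.00058 × 19000 / 9.8 = 1.12 mm
PW = 10.06 + 2.45 + 1.12 = 13.63 ≈ 13.6 mm.

PW ≈ 13.6 mm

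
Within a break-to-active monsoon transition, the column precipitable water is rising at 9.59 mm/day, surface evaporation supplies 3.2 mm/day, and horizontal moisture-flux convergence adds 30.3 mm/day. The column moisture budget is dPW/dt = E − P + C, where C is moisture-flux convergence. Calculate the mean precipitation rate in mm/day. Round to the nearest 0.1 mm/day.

dPW/dt = +9.59 mm/day.
P = E + C − dPW/dt = 3.2 + (30.3) − (+9.59) = 23.9 mm/day.

P ≈ 23.9 mm/day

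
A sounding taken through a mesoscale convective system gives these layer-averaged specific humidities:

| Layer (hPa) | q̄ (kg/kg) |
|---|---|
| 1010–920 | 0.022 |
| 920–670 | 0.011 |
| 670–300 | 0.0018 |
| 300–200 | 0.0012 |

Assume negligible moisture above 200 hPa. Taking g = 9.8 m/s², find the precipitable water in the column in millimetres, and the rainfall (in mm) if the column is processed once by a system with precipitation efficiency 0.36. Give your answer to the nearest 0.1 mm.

Precipitable water is the column-integrated vapour mass per unit area: PW = (1/g) Σ q̄ Δp, with q in kg/kg and Δp in Pa (1 kg/m² of water = 1 mm).
Layer 1010–920 hPa: Δp = 90 hPa = 9000 Pa, q̄ = 0.022 kg/kg → 0.022 × 9000 / 9.8 = 20.20 mm
Layer 920–670 hPa: Δp = 250 hPa = 25000 Pa, q̄ = 0.011 kg/kg → 0.011 × 25000 / 9.8 = 28.06 mm
Layer 670–300 hPa: Δp = 370 hPa = 37000 Pa, q̄ = 0.0018 kg/kg → 0.0018 × 37000 / 9.8 = 6.80 mm
Layer 300–200 hPa: Δp = 100 hPa = 10000 Pa, q̄ = 0.0012 kg/kg → 0.0012 × 10000 / 9.8 = 1.22 mm
PW = 20.20 + 28.06 + 6.80 + 1.22 = 56.28 ≈ 56.3 mm.
Rainfall = ε × PW = 0.36 × 56.3 = 20.3 mm.

PW ≈ 56.3 mm; rainfall ≈ 20.3 mm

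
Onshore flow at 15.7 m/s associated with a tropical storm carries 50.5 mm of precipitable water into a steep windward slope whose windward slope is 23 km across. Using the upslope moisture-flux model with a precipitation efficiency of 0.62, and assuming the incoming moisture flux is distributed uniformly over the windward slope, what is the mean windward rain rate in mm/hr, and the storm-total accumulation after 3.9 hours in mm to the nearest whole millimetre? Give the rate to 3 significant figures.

R ≈ 76.9 mm/hr; total ≈ 300 mm

Incoming column moisture flux per unit ridge length: F = V × PW = 15.7 × 50.5 = 792.85 mm·m/s.
Spread over the 23 km slope with efficiency ε = 0.62: R = ε·F/W = 0.62 × 792.85 / 23000 m = 2.137e-02 mm/s.
R = 2.137e-02 × 3600 = 76.9 mm/hr.
Over 3.9 h: total = 76.9 × 3.9 = 299.91 ≈ 300 mm.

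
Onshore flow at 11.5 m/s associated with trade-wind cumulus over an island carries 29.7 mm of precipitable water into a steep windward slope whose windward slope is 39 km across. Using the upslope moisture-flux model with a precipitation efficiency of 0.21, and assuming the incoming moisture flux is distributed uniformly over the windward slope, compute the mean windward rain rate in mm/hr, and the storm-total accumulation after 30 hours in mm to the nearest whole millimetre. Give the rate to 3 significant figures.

Incoming column moisture flux per unit ridge length: F = V × PW = 11.5 × 29.7 = 341.55 mm·m/s.
Spread over the 39 km slope with efficiency ε = 0.21: R = ε·F/W = 0.21 × 341.55 / 39000 m = 1.839e-03 mm/s.
R = 1.839e-03 × 3600 = 6.62 mm/hr.
Over 30 h: total = 6.62 × 30 = 198.6 ≈ 199 mm.

R ≈ 6.62 mm/hr; total ≈ 199 mm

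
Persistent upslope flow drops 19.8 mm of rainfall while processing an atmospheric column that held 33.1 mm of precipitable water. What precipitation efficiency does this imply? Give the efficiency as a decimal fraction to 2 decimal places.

ε = rainfall / PW = 19.8 / 33.1 = 0.60.

ε ≈ 0.60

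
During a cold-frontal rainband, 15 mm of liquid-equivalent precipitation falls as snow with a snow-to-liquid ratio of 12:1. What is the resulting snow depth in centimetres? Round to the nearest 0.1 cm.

Snow depth = liquid × ratio = 15 mm × 12 = 180 mm = 18.0 cm.

snow depth ≈ 18.0 cm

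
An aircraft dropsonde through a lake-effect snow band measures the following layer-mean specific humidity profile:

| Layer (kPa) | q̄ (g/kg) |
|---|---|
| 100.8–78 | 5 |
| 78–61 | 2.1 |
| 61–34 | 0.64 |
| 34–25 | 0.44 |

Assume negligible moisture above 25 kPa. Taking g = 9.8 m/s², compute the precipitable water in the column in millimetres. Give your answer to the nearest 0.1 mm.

PW ≈ 17.4 mm

Precipitable water is the column-integrated vapour mass per unit area: PW = (1/g) Σ q̄ Δp, with q in kg/kg and Δp in Pa (1 kg/m² of water = 1 mm).
Layer 100.8–78 kPa: Δp = 228 hPa = 22800 Pa, q̄ = 0.005 kg/kg → 0.005 × 22800 / 9.8 = 11.63 mm
Layer 78–61 kPa: Δp = 170 hPa = 17000 Pa, q̄ = 0.0021 kg/kg → 0.0021 × 17000 / 9.8 = 3.64 mm
Layer 61–34 kPa: Δp = 270 hPa = 27000 Pa, q̄ = 0.00064 kg/kg → 0.00064 × 27000 / 9.8 = 1.76 mm
Layer 34–25 kPa: Δp = 90 hPa = 9000 Pa, q̄ = 0.00044 kg/kg → 0.00044 × 9000 / 9.8 = 0.40 mm
PW = 11.63 + 3.64 + 1.76 + 0.40 = 17.43 ≈ 17.4 mm.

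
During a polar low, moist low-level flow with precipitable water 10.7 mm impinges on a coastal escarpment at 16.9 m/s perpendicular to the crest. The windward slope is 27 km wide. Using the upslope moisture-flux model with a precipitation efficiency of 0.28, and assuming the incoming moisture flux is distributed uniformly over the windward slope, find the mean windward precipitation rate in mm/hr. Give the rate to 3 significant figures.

Incoming column moisture flux per unit ridge length: F = V × PW = 16.9 × 10.7 = 180.83 mm·m/s.
Spread over the 27 km slope with efficiency ε = 0.28: R = ε·F/W = 0.28 × 180.83 / 27000 m = 1.875e-03 mm/s.
R = 1.875e-03 × 3600 = 6.75 mm/hr.

R ≈ 6.75 mm/hr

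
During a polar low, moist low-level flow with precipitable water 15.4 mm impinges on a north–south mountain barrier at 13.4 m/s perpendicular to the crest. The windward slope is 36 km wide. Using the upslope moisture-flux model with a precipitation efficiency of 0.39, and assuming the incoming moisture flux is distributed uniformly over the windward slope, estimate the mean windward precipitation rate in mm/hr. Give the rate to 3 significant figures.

R ≈ 8.05 mm/hr

Incoming column moisture flux per unit ridge length: F = V × PW = 13.4 × 15.4 = 206.36 mm·m/s.
Spread over the 36 km slope with efficiency ε = 0.39: R = ε·F/W = 0.39 × 206.36 / 36000 m = 2.236e-03 mm/s.
R = 2.236e-03 × 3600 = 8.05 mm/hr.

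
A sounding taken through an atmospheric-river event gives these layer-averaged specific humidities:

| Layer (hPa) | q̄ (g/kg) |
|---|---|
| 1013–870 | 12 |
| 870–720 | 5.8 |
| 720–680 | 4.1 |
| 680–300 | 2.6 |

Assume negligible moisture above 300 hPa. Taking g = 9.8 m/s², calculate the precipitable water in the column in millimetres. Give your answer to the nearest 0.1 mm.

Precipitable water is the column-integrated vapour mass per unit area: PW = (1/g) Σ q̄ Δp, with q in kg/kg and Δp in Pa (1 kg/m² of water = 1 mm).
Layer 1013–870 hPa: Δp = 143 hPa = 14300 Pa, q̄ = 0.012 kg/kg → 0.012 × 14300 / 9.8 = 17.51 mm
Layer 870–720 hPa: Δp = 150 hPa = 15000 Pa, q̄ = 0.0058 kg/kg → 0.0058 × 15000 / 9.8 = 8.88 mm
Layer 720–680 hPa: Δp = 40 hPa = 4000 Pa, q̄ = 0.0041 kg/kg → 0.0041 × 4000 / 9.8 = 1.67 mm
Layer 680–300 hPa: Δp = 380 hPa = 38000 Pa, q̄ = 0.0026 kg/kg → 0.0026 × 38000 / 9.8 = 10.08 mm
PW = 17.51 + 8.88 + 1.67 + 10.08 = 38.14 ≈ 38.1 mm.

PW ≈ 38.1 mm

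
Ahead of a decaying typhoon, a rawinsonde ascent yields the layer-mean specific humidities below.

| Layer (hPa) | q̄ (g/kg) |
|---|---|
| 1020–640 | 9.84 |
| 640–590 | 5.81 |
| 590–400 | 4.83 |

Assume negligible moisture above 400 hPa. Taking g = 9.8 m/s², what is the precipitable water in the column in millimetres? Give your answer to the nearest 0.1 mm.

PW ≈ 50.5 mm

Precipitable water is the column-integrated vapour mass per unit area: PW = (1/g) Σ q̄ Δp, with q in kg/kg and Δp in Pa (1 kg/m² of water = 1 mm).
Layer 1020–640 hPa: Δp = 380 hPa = 38000 Pa, q̄ = 0.00984 kg/kg → 0.00984 × 38000 / 9.8 = 38.16 mm
Layer 640–590 hPa: Δp = 50 hPa = 5000 Pa, q̄ = 0.00581 kg/kg → 0.00581 × 5000 / 9.8 = 2.96 mm
Layer 590–400 hPa: Δp = 190 hPa = 19000 Pa, q̄ = 0.00483 kg/kg → 0.00483 × 19000 / 9.8 = 9.36 mm
PW = 38.16 + 2.96 + 9.36 = 50.48 ≈ 50.5 mm.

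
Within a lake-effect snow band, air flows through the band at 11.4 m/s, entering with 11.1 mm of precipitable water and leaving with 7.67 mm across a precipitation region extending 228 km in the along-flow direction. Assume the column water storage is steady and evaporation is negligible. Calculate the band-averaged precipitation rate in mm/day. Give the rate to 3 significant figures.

Column moisture flux per unit crosswind length is F = V × PW.
Inflow: F_in = 11.4 × 11.1 = 126.54 mm·m/s
Outflow: F_out = 11.4 × 7.67 = 87.438 mm·m/s
Steady-state rate R = (F_in − F_out)/L = (126.54 − 87.438) / 228000 m = 1.715e-04 mm/s.
R = 1.715e-04 × 3600 × 24 = 14.8 mm/day.

R ≈ 14.8 mm/day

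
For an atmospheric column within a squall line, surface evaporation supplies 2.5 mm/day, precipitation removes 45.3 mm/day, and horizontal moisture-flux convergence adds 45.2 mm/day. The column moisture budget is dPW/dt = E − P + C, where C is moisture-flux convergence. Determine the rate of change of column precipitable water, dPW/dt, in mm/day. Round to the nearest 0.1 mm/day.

dPW/dt ≈ 2.4 mm/day

dPW/dt = E − P + C = 2.5 − 45.3 + (45.2) = 2.4 mm/day.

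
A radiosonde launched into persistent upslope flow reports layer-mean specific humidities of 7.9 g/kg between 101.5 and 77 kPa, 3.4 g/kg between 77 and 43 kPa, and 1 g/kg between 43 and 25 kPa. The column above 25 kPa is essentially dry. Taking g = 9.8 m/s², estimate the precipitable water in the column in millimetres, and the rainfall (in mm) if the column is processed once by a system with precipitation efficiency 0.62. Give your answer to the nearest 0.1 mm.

PW ≈ 33.4 mm; rainfall ≈ 20.7 mm

Precipitable water is the column-integrated vapour mass per unit area: PW = (1/g) Σ q̄ Δp, with q in kg/kg and Δp in Pa (1 kg/m² of water = 1 mm).
Layer 101.5–77 kPa: Δp = 245 hPa = 24500 Pa, q̄ = 0.0079 kg/kg → 0.0079 × 24500 / 9.8 = 19.75 mm
Layer 77–43 kPa: Δp = 340 hPa = 34000 Pa, q̄ = 0.0034 kg/kg → 0.0034 × 34000 / 9.8 = 11.80 mm
Layer 43–25 kPa: Δp = 180 hPa = 18000 Pa, q̄ = 0.001 kg/kg → 0.001 × 18000 / 9.8 = 1.84 mm
PW = 19.75 + 11.80 + 1.84 = 33.39 ≈ 33.4 mm.
Rainfall = ε × PW = 0.62 × 33.4 = 20.7 mm.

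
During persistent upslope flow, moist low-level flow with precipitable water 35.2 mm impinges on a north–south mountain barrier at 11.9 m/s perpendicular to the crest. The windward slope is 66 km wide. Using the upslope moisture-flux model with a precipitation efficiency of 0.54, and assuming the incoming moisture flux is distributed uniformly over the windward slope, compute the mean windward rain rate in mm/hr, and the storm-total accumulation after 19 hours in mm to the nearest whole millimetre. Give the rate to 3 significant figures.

Incoming column moisture flux per unit ridge length: F = V × PW = 11.9 × 35.2 = 418.88 mm·m/s.
Spread over the 66 km slope with efficiency ε = 0.54: R = ε·F/W = 0.54 × 418.88 / 66000 m = 3.427e-03 mm/s.
R = 3.427e-03 × 3600 = 12.3 mm/hr.
Over 19 h: total = 12.3 × 19 = 233.7 ≈ 234 mm.

R ≈ 12.3 mm/hr; total ≈ 234 mm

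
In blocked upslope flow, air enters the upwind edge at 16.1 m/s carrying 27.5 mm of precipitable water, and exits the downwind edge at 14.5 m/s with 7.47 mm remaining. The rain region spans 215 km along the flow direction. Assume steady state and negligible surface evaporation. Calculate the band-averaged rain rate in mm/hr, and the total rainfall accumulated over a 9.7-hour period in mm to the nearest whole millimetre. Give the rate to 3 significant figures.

Column moisture flux per unit crosswind length is F = V × PW.
Inflow: F_in = 16.1 × 27.5 = 442.75 mm·m/s
Outflow: F_out = 14.5 × 7.47 = 108.315 mm·m/s
Steady-state rate R = (F_in − F_out)/L = (442.75 − 108.315) / 215000 m = 1.556e-03 mm/s.
R = 1.556e-03 × 3600 = 5.60 mm/hr.
Over 9.7 h: total = 5.60 × 9.7 = 54.32 ≈ 54 mm.

R ≈ 5.60 mm/hr; total ≈ 54 mm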